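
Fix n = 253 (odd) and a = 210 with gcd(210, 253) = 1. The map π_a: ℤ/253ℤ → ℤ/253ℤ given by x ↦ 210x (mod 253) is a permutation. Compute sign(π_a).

+1

Start at x=144: 144 → 133 → 100 → 1 → 210 → 78 → 188 → … (one orbit).
The orbit structure of x ↦ 210x mod 253: 33 orbits of sizes [11, 11, 11, 11, 11, 11, 11, 11, 11, 11, 11, 11, 11, 11, 11, 11, 11, 11, 11, 11, 11, 11, 1, 1, 1, 1, 1, 1, 1, 1, 1, 1, 1].
n − c = 253 − 33 = 220; sign = (−1)^220 = +1.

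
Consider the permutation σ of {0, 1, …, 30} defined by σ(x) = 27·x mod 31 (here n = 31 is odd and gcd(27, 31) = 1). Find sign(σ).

Orbit of 29 under x↦27x: [29, 8, 30, 4, 15, 2, 23]… (length divides ord_31(27)).
π_27 has 4 disjoint cycles with lengths [10, 10, 10, 1] on {0,…,30}.
n − c = 31 − 4 = 27; sign = (−1)^27 = -1.
Via Zolotarev, sign(π_{27}) = (27|31) = -1.

-1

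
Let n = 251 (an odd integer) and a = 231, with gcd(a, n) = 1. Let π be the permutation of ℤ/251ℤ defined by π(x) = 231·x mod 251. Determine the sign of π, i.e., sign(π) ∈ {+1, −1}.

Orbit of 20 under x↦231x: [20, 102, 219, 138, 1, 231, 149]… (length divides ord_251(231)).
26 cycles of lengths [10, 10, 10, 10, 10, 10, 10, 10, 10, 10, 10, 10, 10, 10, 10, 10, 10, 10, 10, 10, 10, 10, 10, 10, 10, 1].
sign(π) = (−1)^{n − #cycles} = (−1)^{251−26} = (−1)^225 = -1.
Zolotarev: (231|251) = -1, matching the cycle-count sign.

-1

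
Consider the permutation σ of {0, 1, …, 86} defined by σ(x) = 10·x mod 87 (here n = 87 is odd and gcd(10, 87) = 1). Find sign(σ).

Orbit of 43 under x↦10x: [43, 82, 37, 22, 46, 25, 76]… (length divides ord_87(10)).
π_10 has 6 disjoint cycles with lengths [28, 28, 28, 1, 1, 1] on {0,…,86}.
sign(π) = (−1)^{n − #cycles} = (−1)^{87−6} = (−1)^81 = -1.
Check: (10/87) = -1 by Zolotarev.

-1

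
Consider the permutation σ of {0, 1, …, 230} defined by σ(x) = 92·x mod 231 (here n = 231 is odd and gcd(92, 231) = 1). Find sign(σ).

Trace 113: π^k(113) = [113, 1, 92, 148, 218, 190, 155] for k=0..6.
Cycle type of π: 10×14 + 5×14 + 2×7 + 1×7; total 42 cycles.
Σ(ℓ_i−1) = 231−42 = 189; sign = (−1)^189 = -1.
Via Zolotarev, sign(π_{92}) = (92|231) = -1.

-1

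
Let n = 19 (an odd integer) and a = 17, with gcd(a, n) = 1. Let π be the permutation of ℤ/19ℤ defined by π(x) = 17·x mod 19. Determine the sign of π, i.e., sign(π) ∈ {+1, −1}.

+1

Start at x=17: 17 → 4 → 11 → 16 → 6 → 7 → 5 → … (one orbit).
Cycle lengths of π_17 on ℤ/19ℤ: [9, 9, 1]; 3 cycles in total.
sign(π) = (−1)^{n − #cycles} = (−1)^{19−3} = (−1)^16 = +1.
Check: (17/19) = +1 by Zolotarev.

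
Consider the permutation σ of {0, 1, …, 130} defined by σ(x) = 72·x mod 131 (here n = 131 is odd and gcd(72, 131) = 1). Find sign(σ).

-1

Trace 61: π^k(61) = [61, 69, 121, 66, 36, 103, 80] for k=0..6.
π_72 has 2 disjoint cycles with lengths [130, 1] on {0,…,130}.
sign(π) = (−1)^{n − #cycles} = (−1)^{131−2} = (−1)^129 = -1.
Zolotarev: (72|131) = -1, matching the cycle-count sign.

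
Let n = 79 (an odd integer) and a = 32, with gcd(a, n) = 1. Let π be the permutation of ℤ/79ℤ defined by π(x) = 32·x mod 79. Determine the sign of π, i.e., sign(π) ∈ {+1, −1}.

+1

Start at x=1: 1 → 32 → 76 → 62 → 9 → 51 → 52 → … (one orbit).
3 cycles of lengths [39, 39, 1].
n − c = 79 − 3 = 76; sign = (−1)^76 = +1.
(32|79)_J = +1 (Zolotarev's lemma cross-check).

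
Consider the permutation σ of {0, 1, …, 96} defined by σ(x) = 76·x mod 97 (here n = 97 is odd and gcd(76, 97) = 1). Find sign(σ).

Orbit of 10 under x↦76x: [10, 81, 45, 25, 57, 64, 14]… (length divides ord_97(76)).
Decompose π into cycles: lengths [96, 1] (2 cycles, including the fixed point 0).
97 − 2 = 95 transpositions; sign(π) = (−1)^95 = -1.
Check: (76/97) = -1 by Zolotarev.

-1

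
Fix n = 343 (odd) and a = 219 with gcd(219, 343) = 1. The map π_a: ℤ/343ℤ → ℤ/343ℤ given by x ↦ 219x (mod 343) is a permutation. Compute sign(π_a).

+1

Start at x=240: 240 → 81 → 246 → 23 → 235 → 15 → 198 → … (one orbit).
The orbit structure of x ↦ 219x mod 343: 7 orbits of sizes [147, 147, 21, 21, 3, 3, 1].
n − c = 343 − 7 = 336; sign = (−1)^336 = +1.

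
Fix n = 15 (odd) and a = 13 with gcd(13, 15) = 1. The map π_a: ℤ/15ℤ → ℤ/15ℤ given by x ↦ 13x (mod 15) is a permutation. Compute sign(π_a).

Orbit of 13 under x↦13x: [13, 4, 7, 1]… (length divides ord_15(13)).
Cycle lengths of π_13 on ℤ/15ℤ: [4, 4, 4, 1, 1, 1]; 6 cycles in total.
n − c = 15 − 6 = 9; sign = (−1)^9 = -1.

-1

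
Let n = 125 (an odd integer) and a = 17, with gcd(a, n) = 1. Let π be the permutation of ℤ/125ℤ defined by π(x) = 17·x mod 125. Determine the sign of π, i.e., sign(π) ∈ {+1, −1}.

Start at x=111: 111 → 12 → 79 → 93 → 81 → 2 → 34 → … (one orbit).
Cycle type of π: 100 + 20 + 4 + 1; total 4 cycles.
sign(π) = (−1)^{n − #cycles} = (−1)^{125−4} = (−1)^121 = -1.

-1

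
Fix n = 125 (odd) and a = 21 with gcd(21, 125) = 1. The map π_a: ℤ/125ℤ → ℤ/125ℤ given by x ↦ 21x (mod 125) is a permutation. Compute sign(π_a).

Orbit of 111 under x↦21x: [111, 81, 76, 96, 16, 86, 56]… (length divides ord_125(21)).
Decompose π into cycles: lengths [25, 25, 25, 25, 5, 5, 5, 5, 1, 1, 1, 1, 1] (13 cycles, including the fixed point 0).
13 cycles on 125: each ℓ→(−1)^(ℓ−1), product (−1)^112 = +1.
(21|125)_J = +1 (Zolotarev's lemma cross-check).

+1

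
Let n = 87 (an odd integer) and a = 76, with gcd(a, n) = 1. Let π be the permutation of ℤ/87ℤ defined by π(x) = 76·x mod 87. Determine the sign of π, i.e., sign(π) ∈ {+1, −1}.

Orbit of 28 under x↦76x: [28, 40, 82, 55, 4, 43, 49]… (length divides ord_87(76)).
Cycle lengths of π_76 on ℤ/87ℤ: [28, 28, 28, 1, 1, 1]; 6 cycles in total.
n − c = 87 − 6 = 81; sign = (−1)^81 = -1.

-1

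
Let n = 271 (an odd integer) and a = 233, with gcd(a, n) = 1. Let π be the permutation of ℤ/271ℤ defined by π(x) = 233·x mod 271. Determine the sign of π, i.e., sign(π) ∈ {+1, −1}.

+1

Start at x=68: 68 → 126 → 90 → 103 → 151 → 224 → 160 → … (one orbit).
Decompose π into cycles: lengths [135, 135, 1] (3 cycles, including the fixed point 0).
n − c = 271 − 3 = 268; sign = (−1)^268 = +1.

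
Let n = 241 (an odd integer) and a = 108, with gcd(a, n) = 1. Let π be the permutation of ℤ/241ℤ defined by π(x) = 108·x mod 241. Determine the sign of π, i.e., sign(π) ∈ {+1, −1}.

Trace 134: π^k(134) = [134, 12, 91, 188, 60, 214, 217] for k=0..6.
Decompose π into cycles: lengths [120, 120, 1] (3 cycles, including the fixed point 0).
sign(π) = (−1)^{n − #cycles} = (−1)^{241−3} = (−1)^238 = +1.
(108|241)_J = +1 (Zolotarev's lemma cross-check).

+1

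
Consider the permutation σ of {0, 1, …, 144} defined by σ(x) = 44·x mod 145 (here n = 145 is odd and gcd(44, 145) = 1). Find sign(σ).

-1

Start at x=119: 119 → 16 → 124 → 91 → 89 → 1 → 44 → … (one orbit).
8 cycles of lengths [28, 28, 28, 28, 28, 2, 2, 1].
145 − 8 = 137 transpositions; sign(π) = (−1)^137 = -1.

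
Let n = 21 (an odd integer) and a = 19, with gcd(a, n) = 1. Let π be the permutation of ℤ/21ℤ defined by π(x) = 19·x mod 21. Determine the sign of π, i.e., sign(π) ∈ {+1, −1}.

Start at x=16: 16 → 10 → 1 → 19 → 4 → 13 → 16 (one orbit).
π_19 has 6 disjoint cycles with lengths [6, 6, 6, 1, 1, 1] on {0,…,20}.
6 cycles on 21: each ℓ→(−1)^(ℓ−1), product (−1)^15 = -1.
The Jacobi symbol (19|21) = -1 (Zolotarev) agrees.

-1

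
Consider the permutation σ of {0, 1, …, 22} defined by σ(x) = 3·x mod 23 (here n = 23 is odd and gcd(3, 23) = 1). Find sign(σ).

+1

Orbit of 1 under x↦3x: [1, 3, 9, 4, 12, 13, 16]… (length divides ord_23(3)).
The orbit structure of x ↦ 3x mod 23: 3 orbits of sizes [11, 11, 1].
sign(π) = (−1)^{n − #cycles} = (−1)^{23−3} = (−1)^20 = +1.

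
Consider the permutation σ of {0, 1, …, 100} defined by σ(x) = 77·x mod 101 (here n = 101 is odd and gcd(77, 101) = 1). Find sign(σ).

+1

Orbit of 17 under x↦77x: [17, 97, 96, 19, 49, 36, 45]… (length divides ord_101(77)).
Cycle lengths of π_77 on ℤ/101ℤ: [50, 50, 1]; 3 cycles in total.
With 3 cycles on 101 points, sign = (−1)^{101−3} = +1.
Zolotarev: (77|101) = +1, matching the cycle-count sign.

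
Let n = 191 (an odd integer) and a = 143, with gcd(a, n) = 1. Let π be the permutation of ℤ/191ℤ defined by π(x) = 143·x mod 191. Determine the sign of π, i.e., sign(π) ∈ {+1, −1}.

-1

Start at x=98: 98 → 71 → 30 → 88 → 169 → 101 → 118 → … (one orbit).
π_143 has 2 disjoint cycles with lengths [190, 1] on {0,…,190}.
sign(π) = (−1)^{n − #cycles} = (−1)^{191−2} = (−1)^189 = -1.
(143|191)_J = -1 (Zolotarev's lemma cross-check).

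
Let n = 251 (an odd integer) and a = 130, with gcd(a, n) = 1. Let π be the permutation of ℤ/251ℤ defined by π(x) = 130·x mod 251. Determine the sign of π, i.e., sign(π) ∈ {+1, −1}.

-1

Trace 123: π^k(123) = [123, 177, 169, 133, 222, 246, 103] for k=0..6.
π_130 has 2 disjoint cycles with lengths [250, 1] on {0,…,250}.
Σ(ℓ_i−1) = 251−2 = 249; sign = (−1)^249 = -1.
The Jacobi symbol (130|251) = -1 (Zolotarev) agrees.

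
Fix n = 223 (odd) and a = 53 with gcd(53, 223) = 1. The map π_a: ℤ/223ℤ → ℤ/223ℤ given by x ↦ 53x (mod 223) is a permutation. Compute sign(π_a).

Orbit of 100 under x↦53x: [100, 171, 143, 220, 64, 47, 38]… (length divides ord_223(53)).
3 cycles of lengths [111, 111, 1].
With 3 cycles on 223 points, sign = (−1)^{223−3} = +1.
Via Zolotarev, sign(π_{53}) = (53|223) = +1.

+1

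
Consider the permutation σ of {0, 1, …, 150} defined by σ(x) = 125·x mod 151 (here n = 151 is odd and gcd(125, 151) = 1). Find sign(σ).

+1

Start at x=91: 91 → 50 → 59 → 127 → 20 → 84 → 81 → … (one orbit).
The orbit structure of x ↦ 125x mod 151: 7 orbits of sizes [25, 25, 25, 25, 25, 25, 1].
n − c = 151 − 7 = 144; sign = (−1)^144 = +1.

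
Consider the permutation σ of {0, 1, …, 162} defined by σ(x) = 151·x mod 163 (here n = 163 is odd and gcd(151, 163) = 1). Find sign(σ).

Start at x=64: 64 → 47 → 88 → 85 → 121 → 15 → 146 → … (one orbit).
The orbit structure of x ↦ 151x mod 163: 3 orbits of sizes [81, 81, 1].
n − c = 163 − 3 = 160; sign = (−1)^160 = +1.

+1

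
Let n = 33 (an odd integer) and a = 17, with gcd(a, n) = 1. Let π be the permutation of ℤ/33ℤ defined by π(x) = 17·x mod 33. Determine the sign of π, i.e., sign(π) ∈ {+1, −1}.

+1

Orbit of 1 under x↦17x: [1, 17, 25, 29, 31, 32, 16]… (length divides ord_33(17)).
Cycle lengths of π_17 on ℤ/33ℤ: [10, 10, 10, 2, 1]; 5 cycles in total.
5 cycles on 33: each ℓ→(−1)^(ℓ−1), product (−1)^28 = +1.
Via Zolotarev, sign(π_{17}) = (17|33) = +1.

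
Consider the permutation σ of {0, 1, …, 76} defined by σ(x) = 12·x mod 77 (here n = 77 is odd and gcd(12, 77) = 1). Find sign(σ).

-1

Orbit of 67 under x↦12x: [67, 34, 23, 45, 1, 12]… (length divides ord_77(12)).
π_12 has 22 disjoint cycles with lengths [6, 6, 6, 6, 6, 6, 6, 6, 6, 6, 6, 1, 1, 1, 1, 1, 1, 1, 1, 1, 1, 1] on {0,…,76}.
With 22 cycles on 77 points, sign = (−1)^{77−22} = -1.
Check: (12/77) = -1 by Zolotarev.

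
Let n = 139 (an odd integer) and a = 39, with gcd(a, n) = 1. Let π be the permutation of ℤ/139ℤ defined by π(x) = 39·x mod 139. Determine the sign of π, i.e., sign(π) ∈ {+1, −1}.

-1

Orbit of 74 under x↦39x: [74, 106, 103, 125, 10, 112, 59]… (length divides ord_139(39)).
Cycle type of π: 46×3 + 1; total 4 cycles.
n − c = 139 − 4 = 135; sign = (−1)^135 = -1.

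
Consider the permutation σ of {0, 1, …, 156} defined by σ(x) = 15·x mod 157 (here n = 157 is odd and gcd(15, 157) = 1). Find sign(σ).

Start at x=15: 15 → 68 → 78 → 71 → 123 → 118 → 43 → … (one orbit).
Decompose π into cycles: lengths [156, 1] (2 cycles, including the fixed point 0).
2 cycles on 157: each ℓ→(−1)^(ℓ−1), product (−1)^155 = -1.
The Jacobi symbol (15|157) = -1 (Zolotarev) agrees.

-1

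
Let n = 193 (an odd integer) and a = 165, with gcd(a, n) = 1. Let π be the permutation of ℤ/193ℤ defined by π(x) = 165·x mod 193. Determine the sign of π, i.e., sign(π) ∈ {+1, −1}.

Start at x=134: 134 → 108 → 64 → 138 → 189 → 112 → 145 → … (one orbit).
5 cycles of lengths [48, 48, 48, 48, 1].
5 cycles on 193: each ℓ→(−1)^(ℓ−1), product (−1)^188 = +1.
(165|193)_J = +1 (Zolotarev's lemma cross-check).

+1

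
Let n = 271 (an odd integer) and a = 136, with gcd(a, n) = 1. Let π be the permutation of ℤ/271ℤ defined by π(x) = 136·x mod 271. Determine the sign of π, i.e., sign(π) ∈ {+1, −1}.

+1

Orbit of 219 under x↦136x: [219, 245, 258, 129, 200, 100, 50]… (length divides ord_271(136)).
Cycle type of π: 135×2 + 1; total 3 cycles.
With 3 cycles on 271 points, sign = (−1)^{271−3} = +1.
The Jacobi symbol (136|271) = +1 (Zolotarev) agrees.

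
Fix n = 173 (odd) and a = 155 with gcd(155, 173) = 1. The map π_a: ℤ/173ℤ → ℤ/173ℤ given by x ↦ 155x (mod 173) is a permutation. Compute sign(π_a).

-1

Orbit of 10 under x↦155x: [10, 166, 126, 154, 169, 72, 88]… (length divides ord_173(155)).
Cycle lengths of π_155 on ℤ/173ℤ: [172, 1]; 2 cycles in total.
Σ(ℓ_i−1) = 173−2 = 171; sign = (−1)^171 = -1.
Via Zolotarev, sign(π_{155}) = (155|173) = -1.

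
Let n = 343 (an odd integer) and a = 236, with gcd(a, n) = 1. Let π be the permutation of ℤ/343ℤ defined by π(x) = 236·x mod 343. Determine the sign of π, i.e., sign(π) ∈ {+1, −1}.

-1

Trace 19: π^k(19) = [19, 25, 69, 163, 52, 267, 243] for k=0..6.
Cycle lengths of π_236 on ℤ/343ℤ: [294, 42, 6, 1]; 4 cycles in total.
sign(π) = (−1)^{n − #cycles} = (−1)^{343−4} = (−1)^339 = -1.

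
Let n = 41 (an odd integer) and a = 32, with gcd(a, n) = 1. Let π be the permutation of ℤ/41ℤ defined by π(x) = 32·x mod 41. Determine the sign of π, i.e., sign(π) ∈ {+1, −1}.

+1

Orbit of 9 under x↦32x: [9, 1, 32, 40]… (length divides ord_41(32)).
Cycle lengths of π_32 on ℤ/41ℤ: [4, 4, 4, 4, 4, 4, 4, 4, 4, 4, 1]; 11 cycles in total.
41 − 11 = 30 transpositions; sign(π) = (−1)^30 = +1.
Check: (32/41) = +1 by Zolotarev.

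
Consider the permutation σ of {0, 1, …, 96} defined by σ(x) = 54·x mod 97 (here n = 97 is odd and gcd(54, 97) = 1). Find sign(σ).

Orbit of 75 under x↦54x: [75, 73, 62, 50, 81, 9, 1]… (length divides ord_97(54)).
5 cycles of lengths [24, 24, 24, 24, 1].
sign(π) = (−1)^{n − #cycles} = (−1)^{97−5} = (−1)^92 = +1.
(54|97)_J = +1 (Zolotarev's lemma cross-check).

+1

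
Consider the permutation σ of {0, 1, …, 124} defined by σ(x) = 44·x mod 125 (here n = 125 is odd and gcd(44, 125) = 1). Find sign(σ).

Trace 4: π^k(4) = [4, 51, 119, 111, 9, 21, 49] for k=0..6.
Cycle type of π: 50×2 + 10×2 + 2×2 + 1; total 7 cycles.
n − c = 125 − 7 = 118; sign = (−1)^118 = +1.

+1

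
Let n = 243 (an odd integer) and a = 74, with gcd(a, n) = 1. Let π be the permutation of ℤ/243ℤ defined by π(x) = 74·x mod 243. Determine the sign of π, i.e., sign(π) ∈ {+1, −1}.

-1

Trace 55: π^k(55) = [55, 182, 103, 89, 25, 149, 91] for k=0..6.
π_74 has 6 disjoint cycles with lengths [162, 54, 18, 6, 2, 1] on {0,…,242}.
243 − 6 = 237 transpositions; sign(π) = (−1)^237 = -1.
The Jacobi symbol (74|243) = -1 (Zolotarev) agrees.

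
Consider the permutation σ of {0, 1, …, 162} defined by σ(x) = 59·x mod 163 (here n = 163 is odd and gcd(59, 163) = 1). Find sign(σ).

-1

Trace 104: π^k(104) = [104, 105, 1, 59, 58, 162] for k=0..5.
π_59 has 28 disjoint cycles with lengths [6, 6, 6, 6, 6, 6, 6, 6, 6, 6, 6, 6, 6, 6, 6, 6, 6, 6, 6, 6, 6, 6, 6, 6, 6, 6, 6, 1] on {0,…,162}.
n − c = 163 − 28 = 135; sign = (−1)^135 = -1.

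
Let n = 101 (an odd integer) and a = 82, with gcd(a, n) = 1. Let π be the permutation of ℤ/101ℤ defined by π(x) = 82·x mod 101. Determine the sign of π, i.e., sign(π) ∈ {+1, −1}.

+1

Trace 95: π^k(95) = [95, 13, 56, 47, 16, 100, 19] for k=0..6.
Decompose π into cycles: lengths [50, 50, 1] (3 cycles, including the fixed point 0).
n − c = 101 − 3 = 98; sign = (−1)^98 = +1.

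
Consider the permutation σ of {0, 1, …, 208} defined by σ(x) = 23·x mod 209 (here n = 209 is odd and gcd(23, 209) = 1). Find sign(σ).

Start at x=188: 188 → 144 → 177 → 100 → 1 → 23 → 111 → … (one orbit).
The orbit structure of x ↦ 23x mod 209: 33 orbits of sizes [9, 9, 9, 9, 9, 9, 9, 9, 9, 9, 9, 9, 9, 9, 9, 9, 9, 9, 9, 9, 9, 9, 1, 1, 1, 1, 1, 1, 1, 1, 1, 1, 1].
209 − 33 = 176 transpositions; sign(π) = (−1)^176 = +1.

+1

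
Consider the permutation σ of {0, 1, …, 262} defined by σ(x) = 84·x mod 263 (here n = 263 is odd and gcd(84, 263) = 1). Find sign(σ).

-1

Trace 86: π^k(86) = [86, 123, 75, 251, 44, 14, 124] for k=0..6.
2 cycles of lengths [262, 1].
Σ(ℓ_i−1) = 263−2 = 261; sign = (−1)^261 = -1.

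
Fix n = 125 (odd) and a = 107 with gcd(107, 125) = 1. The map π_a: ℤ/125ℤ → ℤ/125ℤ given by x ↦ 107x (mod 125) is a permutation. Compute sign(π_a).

Start at x=74: 74 → 43 → 101 → 57 → 99 → 93 → 76 → … (one orbit).
The orbit structure of x ↦ 107x mod 125: 12 orbits of sizes [20, 20, 20, 20, 20, 4, 4, 4, 4, 4, 4, 1].
12 cycles on 125: each ℓ→(−1)^(ℓ−1), product (−1)^113 = -1.
(107|125)_J = -1 (Zolotarev's lemma cross-check).

-1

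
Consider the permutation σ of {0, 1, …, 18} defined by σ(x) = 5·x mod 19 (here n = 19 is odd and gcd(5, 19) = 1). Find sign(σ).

Orbit of 16 under x↦5x: [16, 4, 1, 5, 6, 11, 17]… (length divides ord_19(5)).
Decompose π into cycles: lengths [9, 9, 1] (3 cycles, including the fixed point 0).
n − c = 19 − 3 = 16; sign = (−1)^16 = +1.

+1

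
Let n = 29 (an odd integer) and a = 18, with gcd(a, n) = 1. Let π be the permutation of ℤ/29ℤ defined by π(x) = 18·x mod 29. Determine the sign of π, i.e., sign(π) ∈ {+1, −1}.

Trace 9: π^k(9) = [9, 17, 16, 27, 22, 19, 23] for k=0..6.
The orbit structure of x ↦ 18x mod 29: 2 orbits of sizes [28, 1].
n − c = 29 − 2 = 27; sign = (−1)^27 = -1.

-1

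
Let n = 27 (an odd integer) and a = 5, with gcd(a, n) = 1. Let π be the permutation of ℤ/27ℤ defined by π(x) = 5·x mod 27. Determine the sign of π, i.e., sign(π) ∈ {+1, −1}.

-1

Trace 13: π^k(13) = [13, 11, 1, 5, 25, 17, 4] for k=0..6.
The orbit structure of x ↦ 5x mod 27: 4 orbits of sizes [18, 6, 2, 1].
n − c = 27 − 4 = 23; sign = (−1)^23 = -1.
(5|27)_J = -1 (Zolotarev's lemma cross-check).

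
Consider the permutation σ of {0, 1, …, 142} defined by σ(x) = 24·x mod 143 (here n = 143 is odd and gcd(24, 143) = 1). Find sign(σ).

+1

Start at x=1: 1 → 24 → 4 → 96 → 16 → 98 → 64 → … (one orbit).
Cycle type of π: 60×2 + 12 + 10 + 1; total 5 cycles.
sign(π) = (−1)^{n − #cycles} = (−1)^{143−5} = (−1)^138 = +1.
(24|143)_J = +1 (Zolotarev's lemma cross-check).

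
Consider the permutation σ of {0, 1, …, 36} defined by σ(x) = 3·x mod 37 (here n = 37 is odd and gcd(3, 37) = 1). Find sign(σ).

+1

Trace 21: π^k(21) = [21, 26, 4, 12, 36, 34, 28] for k=0..6.
3 cycles of lengths [18, 18, 1].
Σ(ℓ_i−1) = 37−3 = 34; sign = (−1)^34 = +1.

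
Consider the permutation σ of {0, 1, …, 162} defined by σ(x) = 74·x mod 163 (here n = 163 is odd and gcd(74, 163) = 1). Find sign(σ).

Trace 54: π^k(54) = [54, 84, 22, 161, 15, 132, 151] for k=0..6.
π_74 has 3 disjoint cycles with lengths [81, 81, 1] on {0,…,162}.
With 3 cycles on 163 points, sign = (−1)^{163−3} = +1.

+1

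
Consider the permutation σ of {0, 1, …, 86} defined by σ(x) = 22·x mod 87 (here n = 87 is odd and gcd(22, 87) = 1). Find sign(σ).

Trace 25: π^k(25) = [25, 28, 7, 67, 82, 64, 16] for k=0..6.
The orbit structure of x ↦ 22x mod 87: 9 orbits of sizes [14, 14, 14, 14, 14, 14, 1, 1, 1].
Σ(ℓ_i−1) = 87−9 = 78; sign = (−1)^78 = +1.
Zolotarev: (22|87) = +1, matching the cycle-count sign.

+1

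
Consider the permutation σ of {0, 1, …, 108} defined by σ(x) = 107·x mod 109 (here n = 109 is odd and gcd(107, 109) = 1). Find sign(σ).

Start at x=93: 93 → 32 → 45 → 19 → 71 → 76 → 66 → … (one orbit).
Cycle lengths of π_107 on ℤ/109ℤ: [36, 36, 36, 1]; 4 cycles in total.
With 4 cycles on 109 points, sign = (−1)^{109−4} = -1.
Zolotarev: (107|109) = -1, matching the cycle-count sign.

-1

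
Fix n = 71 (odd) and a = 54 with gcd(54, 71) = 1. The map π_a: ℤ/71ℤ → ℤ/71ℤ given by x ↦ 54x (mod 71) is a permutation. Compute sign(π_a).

Start at x=5: 5 → 57 → 25 → 1 → 54 → 5 (one orbit).
15 cycles of lengths [5, 5, 5, 5, 5, 5, 5, 5, 5, 5, 5, 5, 5, 5, 1].
With 15 cycles on 71 points, sign = (−1)^{71−15} = +1.
Check: (54/71) = +1 by Zolotarev.

+1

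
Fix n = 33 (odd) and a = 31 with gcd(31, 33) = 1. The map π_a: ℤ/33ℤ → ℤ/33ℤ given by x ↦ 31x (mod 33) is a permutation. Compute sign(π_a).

Start at x=31: 31 → 4 → 25 → 16 → 1 → 31 (one orbit).
π_31 has 9 disjoint cycles with lengths [5, 5, 5, 5, 5, 5, 1, 1, 1] on {0,…,32}.
9 cycles on 33: each ℓ→(−1)^(ℓ−1), product (−1)^24 = +1.
Check: (31/33) = +1 by Zolotarev.

+1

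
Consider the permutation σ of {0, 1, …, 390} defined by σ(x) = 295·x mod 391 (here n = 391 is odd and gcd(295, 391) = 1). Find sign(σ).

Trace 315: π^k(315) = [315, 258, 256, 57, 2, 199, 55] for k=0..6.
The orbit structure of x ↦ 295x mod 391: 5 orbits of sizes [176, 176, 22, 16, 1].
With 5 cycles on 391 points, sign = (−1)^{391−5} = +1.

+1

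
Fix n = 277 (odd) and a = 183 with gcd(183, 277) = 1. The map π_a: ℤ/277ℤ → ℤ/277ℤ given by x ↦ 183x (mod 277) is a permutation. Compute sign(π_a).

Start at x=157: 157 → 200 → 36 → 217 → 100 → 18 → 247 → … (one orbit).
Cycle lengths of π_183 on ℤ/277ℤ: [276, 1]; 2 cycles in total.
Σ(ℓ_i−1) = 277−2 = 275; sign = (−1)^275 = -1.

-1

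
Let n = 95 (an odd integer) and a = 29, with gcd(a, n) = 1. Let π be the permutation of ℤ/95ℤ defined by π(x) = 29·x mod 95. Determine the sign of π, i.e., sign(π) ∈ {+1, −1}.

Orbit of 89 under x↦29x: [89, 16, 84, 61, 59, 1, 29]… (length divides ord_95(29)).
Decompose π into cycles: lengths [18, 18, 18, 18, 18, 2, 2, 1] (8 cycles, including the fixed point 0).
With 8 cycles on 95 points, sign = (−1)^{95−8} = -1.

-1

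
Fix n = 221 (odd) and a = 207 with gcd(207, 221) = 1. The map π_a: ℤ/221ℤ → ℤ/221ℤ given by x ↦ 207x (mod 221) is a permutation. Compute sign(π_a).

Trace 194: π^k(194) = [194, 157, 12, 53, 142, 1, 207] for k=0..6.
Cycle type of π: 16×13 + 2×6 + 1; total 20 cycles.
Σ(ℓ_i−1) = 221−20 = 201; sign = (−1)^201 = -1.
Via Zolotarev, sign(π_{207}) = (207|221) = -1.

-1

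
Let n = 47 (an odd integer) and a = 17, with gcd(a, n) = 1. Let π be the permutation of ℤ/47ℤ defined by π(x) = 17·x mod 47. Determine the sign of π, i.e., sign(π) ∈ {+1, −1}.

Start at x=4: 4 → 21 → 28 → 6 → 8 → 42 → 9 → … (one orbit).
Cycle lengths of π_17 on ℤ/47ℤ: [23, 23, 1]; 3 cycles in total.
sign(π) = (−1)^{n − #cycles} = (−1)^{47−3} = (−1)^44 = +1.
Zolotarev: (17|47) = +1, matching the cycle-count sign.

+1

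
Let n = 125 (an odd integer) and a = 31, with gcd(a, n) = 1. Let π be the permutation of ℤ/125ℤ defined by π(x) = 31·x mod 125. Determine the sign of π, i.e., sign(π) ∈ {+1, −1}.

+1

Start at x=46: 46 → 51 → 81 → 11 → 91 → 71 → 76 → … (one orbit).
π_31 has 13 disjoint cycles with lengths [25, 25, 25, 25, 5, 5, 5, 5, 1, 1, 1, 1, 1] on {0,…,124}.
Σ(ℓ_i−1) = 125−13 = 112; sign = (−1)^112 = +1.
Zolotarev: (31|125) = +1, matching the cycle-count sign.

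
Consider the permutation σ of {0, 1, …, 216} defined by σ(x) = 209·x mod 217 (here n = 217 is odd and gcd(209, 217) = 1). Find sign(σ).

Orbit of 216 under x↦209x: [216, 8, 153, 78, 27, 1, 209]… (length divides ord_217(209)).
The orbit structure of x ↦ 209x mod 217: 25 orbits of sizes [10, 10, 10, 10, 10, 10, 10, 10, 10, 10, 10, 10, 10, 10, 10, 10, 10, 10, 10, 10, 10, 2, 2, 2, 1].
217 − 25 = 192 transpositions; sign(π) = (−1)^192 = +1.
(209|217)_J = +1 (Zolotarev's lemma cross-check).

+1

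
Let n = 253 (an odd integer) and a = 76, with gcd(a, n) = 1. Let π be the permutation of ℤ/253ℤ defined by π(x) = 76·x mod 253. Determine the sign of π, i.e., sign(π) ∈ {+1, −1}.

+1

Start at x=133: 133 → 241 → 100 → 10 → 1 → 76 → 210 → … (one orbit).
Cycle lengths of π_76 on ℤ/253ℤ: [22, 22, 22, 22, 22, 22, 22, 22, 22, 22, 22, 2, 2, 2, 2, 2, 1]; 17 cycles in total.
17 cycles on 253: each ℓ→(−1)^(ℓ−1), product (−1)^236 = +1.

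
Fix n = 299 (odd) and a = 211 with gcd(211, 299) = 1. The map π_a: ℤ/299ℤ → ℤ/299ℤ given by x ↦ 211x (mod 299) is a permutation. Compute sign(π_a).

+1

Orbit of 146 under x↦211x: [146, 9, 105, 29, 139, 27, 16]… (length divides ord_299(211)).
15 cycles of lengths [33, 33, 33, 33, 33, 33, 33, 33, 11, 11, 3, 3, 3, 3, 1].
With 15 cycles on 299 points, sign = (−1)^{299−15} = +1.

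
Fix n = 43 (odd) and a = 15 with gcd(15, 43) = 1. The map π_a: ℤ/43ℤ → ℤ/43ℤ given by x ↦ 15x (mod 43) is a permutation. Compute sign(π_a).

+1

Orbit of 1 under x↦15x: [1, 15, 10, 21, 14, 38, 11]… (length divides ord_43(15)).
Decompose π into cycles: lengths [21, 21, 1] (3 cycles, including the fixed point 0).
sign(π) = (−1)^{n − #cycles} = (−1)^{43−3} = (−1)^40 = +1.
Check: (15/43) = +1 by Zolotarev.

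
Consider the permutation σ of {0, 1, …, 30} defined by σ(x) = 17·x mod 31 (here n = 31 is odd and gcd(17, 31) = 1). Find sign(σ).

Orbit of 5 under x↦17x: [5, 23, 19, 13, 4, 6, 9]… (length divides ord_31(17)).
The orbit structure of x ↦ 17x mod 31: 2 orbits of sizes [30, 1].
sign(π) = (−1)^{n − #cycles} = (−1)^{31−2} = (−1)^29 = -1.

-1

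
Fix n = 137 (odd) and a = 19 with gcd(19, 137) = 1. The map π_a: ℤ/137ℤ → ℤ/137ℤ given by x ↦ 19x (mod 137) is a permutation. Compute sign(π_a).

Orbit of 11 under x↦19x: [11, 72, 135, 99, 100, 119, 69]… (length divides ord_137(19)).
Cycle type of π: 68×2 + 1; total 3 cycles.
Σ(ℓ_i−1) = 137−3 = 134; sign = (−1)^134 = +1.

+1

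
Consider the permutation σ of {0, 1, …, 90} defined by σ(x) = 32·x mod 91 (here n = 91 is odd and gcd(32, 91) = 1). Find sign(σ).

-1

Start at x=46: 46 → 16 → 57 → 4 → 37 → 1 → 32 → … (one orbit).
10 cycles of lengths [12, 12, 12, 12, 12, 12, 12, 3, 3, 1].
91 − 10 = 81 transpositions; sign(π) = (−1)^81 = -1.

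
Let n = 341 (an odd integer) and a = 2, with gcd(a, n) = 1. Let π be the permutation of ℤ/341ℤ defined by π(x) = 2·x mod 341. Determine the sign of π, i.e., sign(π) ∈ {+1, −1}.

Orbit of 128 under x↦2x: [128, 256, 171, 1, 2, 4, 8]… (length divides ord_341(2)).
The orbit structure of x ↦ 2x mod 341: 38 orbits of sizes [10, 10, 10, 10, 10, 10, 10, 10, 10, 10, 10, 10, 10, 10, 10, 10, 10, 10, 10, 10, 10, 10, 10, 10, 10, 10, 10, 10, 10, 10, 10, 5, 5, 5, 5, 5, 5, 1].
With 38 cycles on 341 points, sign = (−1)^{341−38} = -1.

-1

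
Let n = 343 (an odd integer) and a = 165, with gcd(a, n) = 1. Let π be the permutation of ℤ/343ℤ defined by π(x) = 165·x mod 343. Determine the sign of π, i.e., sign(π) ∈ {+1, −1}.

+1

Trace 177: π^k(177) = [177, 50, 18, 226, 246, 116, 275] for k=0..6.
Cycle lengths of π_165 on ℤ/343ℤ: [21, 21, 21, 21, 21, 21, 21, 21, 21, 21, 21, 21, 21, 21, 3, 3, 3, 3, 3, 3, 3, 3, 3, 3, 3, 3, 3, 3, 3, 3, 1]; 31 cycles in total.
With 31 cycles on 343 points, sign = (−1)^{343−31} = +1.
Check: (165/343) = +1 by Zolotarev.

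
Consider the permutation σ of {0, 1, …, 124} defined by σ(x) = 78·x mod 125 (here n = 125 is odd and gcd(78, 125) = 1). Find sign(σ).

-1

Start at x=17: 17 → 76 → 53 → 9 → 77 → 6 → 93 → … (one orbit).
π_78 has 4 disjoint cycles with lengths [100, 20, 4, 1] on {0,…,124}.
sign(π) = (−1)^{n − #cycles} = (−1)^{125−4} = (−1)^121 = -1.
(78|125)_J = -1 (Zolotarev's lemma cross-check).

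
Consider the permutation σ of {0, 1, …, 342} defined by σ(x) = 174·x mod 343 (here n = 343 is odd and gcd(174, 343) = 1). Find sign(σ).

-1

Orbit of 148 under x↦174x: [148, 27, 239, 83, 36, 90, 225]… (length divides ord_343(174)).
π_174 has 10 disjoint cycles with lengths [98, 98, 98, 14, 14, 14, 2, 2, 2, 1] on {0,…,342}.
n − c = 343 − 10 = 333; sign = (−1)^333 = -1.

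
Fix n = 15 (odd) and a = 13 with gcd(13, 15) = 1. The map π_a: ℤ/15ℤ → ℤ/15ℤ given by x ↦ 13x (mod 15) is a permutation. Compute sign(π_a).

-1

Start at x=4: 4 → 7 → 1 → 13 → 4 (one orbit).
6 cycles of lengths [4, 4, 4, 1, 1, 1].
6 cycles on 15: each ℓ→(−1)^(ℓ−1), product (−1)^9 = -1.
The Jacobi symbol (13|15) = -1 (Zolotarev) agrees.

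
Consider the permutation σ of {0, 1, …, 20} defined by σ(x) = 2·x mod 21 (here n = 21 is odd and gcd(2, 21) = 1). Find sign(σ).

-1

Orbit of 2 under x↦2x: [2, 4, 8, 16, 11, 1]… (length divides ord_21(2)).
The orbit structure of x ↦ 2x mod 21: 6 orbits of sizes [6, 6, 3, 3, 2, 1].
21 − 6 = 15 transpositions; sign(π) = (−1)^15 = -1.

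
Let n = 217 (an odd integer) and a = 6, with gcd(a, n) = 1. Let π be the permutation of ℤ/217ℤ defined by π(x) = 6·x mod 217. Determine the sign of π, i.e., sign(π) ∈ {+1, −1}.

Start at x=211: 211 → 181 → 1 → 6 → 36 → 216 → 211 (one orbit).
Cycle type of π: 6×35 + 2×3 + 1; total 39 cycles.
Σ(ℓ_i−1) = 217−39 = 178; sign = (−1)^178 = +1.
The Jacobi symbol (6|217) = +1 (Zolotarev) agrees.

+1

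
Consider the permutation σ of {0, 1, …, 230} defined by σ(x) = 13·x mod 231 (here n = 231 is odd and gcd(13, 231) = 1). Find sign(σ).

Start at x=148: 148 → 76 → 64 → 139 → 190 → 160 → 1 → … (one orbit).
Cycle lengths of π_13 on ℤ/231ℤ: [10, 10, 10, 10, 10, 10, 10, 10, 10, 10, 10, 10, 10, 10, 10, 10, 10, 10, 10, 10, 10, 2, 2, 2, 2, 2, 2, 2, 2, 2, 1, 1, 1]; 33 cycles in total.
231 − 33 = 198 transpositions; sign(π) = (−1)^198 = +1.

+1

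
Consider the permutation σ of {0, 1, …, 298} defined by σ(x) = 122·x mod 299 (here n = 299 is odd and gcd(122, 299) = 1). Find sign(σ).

+1

Start at x=34: 34 → 261 → 148 → 116 → 99 → 118 → 44 → … (one orbit).
Cycle lengths of π_122 on ℤ/299ℤ: [44, 44, 44, 44, 44, 44, 22, 4, 4, 4, 1]; 11 cycles in total.
299 − 11 = 288 transpositions; sign(π) = (−1)^288 = +1.
Via Zolotarev, sign(π_{122}) = (122|299) = +1.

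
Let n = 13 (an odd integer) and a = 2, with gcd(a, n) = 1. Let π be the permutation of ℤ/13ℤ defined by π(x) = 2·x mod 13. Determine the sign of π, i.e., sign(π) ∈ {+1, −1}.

-1

Trace 11: π^k(11) = [11, 9, 5, 10, 7, 1, 2] for k=0..6.
Decompose π into cycles: lengths [12, 1] (2 cycles, including the fixed point 0).
2 cycles on 13: each ℓ→(−1)^(ℓ−1), product (−1)^11 = -1.
Zolotarev: (2|13) = -1, matching the cycle-count sign.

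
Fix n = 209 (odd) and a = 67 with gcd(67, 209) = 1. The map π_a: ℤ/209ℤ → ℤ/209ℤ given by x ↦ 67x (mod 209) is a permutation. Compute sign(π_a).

Orbit of 34 under x↦67x: [34, 188, 56, 199, 166, 45, 89]… (length divides ord_209(67)).
Cycle type of π: 18×11 + 1×11; total 22 cycles.
With 22 cycles on 209 points, sign = (−1)^{209−22} = -1.
The Jacobi symbol (67|209) = -1 (Zolotarev) agrees.

-1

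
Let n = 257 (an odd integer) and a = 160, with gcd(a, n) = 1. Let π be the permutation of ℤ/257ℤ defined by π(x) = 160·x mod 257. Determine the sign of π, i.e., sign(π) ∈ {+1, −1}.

-1

Trace 54: π^k(54) = [54, 159, 254, 34, 43, 198, 69] for k=0..6.
Cycle lengths of π_160 on ℤ/257ℤ: [256, 1]; 2 cycles in total.
n − c = 257 − 2 = 255; sign = (−1)^255 = -1.
Via Zolotarev, sign(π_{160}) = (160|257) = -1.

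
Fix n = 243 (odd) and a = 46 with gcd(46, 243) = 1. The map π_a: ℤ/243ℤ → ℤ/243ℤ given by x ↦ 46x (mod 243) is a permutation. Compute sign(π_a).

Start at x=136: 136 → 181 → 64 → 28 → 73 → 199 → 163 → … (one orbit).
The orbit structure of x ↦ 46x mod 243: 27 orbits of sizes [27, 27, 27, 27, 27, 27, 9, 9, 9, 9, 9, 9, 3, 3, 3, 3, 3, 3, 1, 1, 1, 1, 1, 1, 1, 1, 1].
243 − 27 = 216 transpositions; sign(π) = (−1)^216 = +1.

+1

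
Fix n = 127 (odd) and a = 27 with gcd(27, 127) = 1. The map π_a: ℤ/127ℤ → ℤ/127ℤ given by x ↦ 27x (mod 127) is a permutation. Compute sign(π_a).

-1

Start at x=8: 8 → 89 → 117 → 111 → 76 → 20 → 32 → … (one orbit).
The orbit structure of x ↦ 27x mod 127: 4 orbits of sizes [42, 42, 42, 1].
Σ(ℓ_i−1) = 127−4 = 123; sign = (−1)^123 = -1.
Check: (27/127) = -1 by Zolotarev.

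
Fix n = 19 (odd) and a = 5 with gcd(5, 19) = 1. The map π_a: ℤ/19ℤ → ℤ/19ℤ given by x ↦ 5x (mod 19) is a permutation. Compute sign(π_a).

+1

Orbit of 4 under x↦5x: [4, 1, 5, 6, 11, 17, 9]… (length divides ord_19(5)).
Decompose π into cycles: lengths [9, 9, 1] (3 cycles, including the fixed point 0).
n − c = 19 − 3 = 16; sign = (−1)^16 = +1.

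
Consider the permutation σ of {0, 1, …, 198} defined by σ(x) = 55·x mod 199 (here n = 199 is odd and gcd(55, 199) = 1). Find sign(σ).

-1

Orbit of 174 under x↦55x: [174, 18, 194, 123, 198, 144, 159]… (length divides ord_199(55)).
The orbit structure of x ↦ 55x mod 199: 4 orbits of sizes [66, 66, 66, 1].
With 4 cycles on 199 points, sign = (−1)^{199−4} = -1.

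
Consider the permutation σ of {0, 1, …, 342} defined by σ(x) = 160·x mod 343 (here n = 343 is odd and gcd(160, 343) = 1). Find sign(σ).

Start at x=232: 232 → 76 → 155 → 104 → 176 → 34 → 295 → … (one orbit).
The orbit structure of x ↦ 160x mod 343: 10 orbits of sizes [98, 98, 98, 14, 14, 14, 2, 2, 2, 1].
n − c = 343 − 10 = 333; sign = (−1)^333 = -1.

-1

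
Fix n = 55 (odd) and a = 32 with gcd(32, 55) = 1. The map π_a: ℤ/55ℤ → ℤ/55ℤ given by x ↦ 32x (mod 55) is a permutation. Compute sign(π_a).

Orbit of 43 under x↦32x: [43, 1, 32, 34]… (length divides ord_55(32)).
Cycle lengths of π_32 on ℤ/55ℤ: [4, 4, 4, 4, 4, 4, 4, 4, 4, 4, 4, 2, 2, 2, 2, 2, 1]; 17 cycles in total.
sign(π) = (−1)^{n − #cycles} = (−1)^{55−17} = (−1)^38 = +1.

+1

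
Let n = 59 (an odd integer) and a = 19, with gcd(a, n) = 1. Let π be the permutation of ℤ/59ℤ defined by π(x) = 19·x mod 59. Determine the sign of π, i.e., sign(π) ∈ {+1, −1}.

Start at x=46: 46 → 48 → 27 → 41 → 12 → 51 → 25 → … (one orbit).
π_19 has 3 disjoint cycles with lengths [29, 29, 1] on {0,…,58}.
With 3 cycles on 59 points, sign = (−1)^{59−3} = +1.
Zolotarev: (19|59) = +1, matching the cycle-count sign.

+1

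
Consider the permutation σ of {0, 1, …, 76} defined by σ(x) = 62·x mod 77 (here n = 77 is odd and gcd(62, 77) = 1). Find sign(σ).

Orbit of 64 under x↦62x: [64, 41, 1, 62, 71, 13, 36]… (length divides ord_77(62)).
Cycle lengths of π_62 on ℤ/77ℤ: [10, 10, 10, 10, 10, 10, 10, 2, 2, 2, 1]; 11 cycles in total.
With 11 cycles on 77 points, sign = (−1)^{77−11} = +1.
Check: (62/77) = +1 by Zolotarev.

+1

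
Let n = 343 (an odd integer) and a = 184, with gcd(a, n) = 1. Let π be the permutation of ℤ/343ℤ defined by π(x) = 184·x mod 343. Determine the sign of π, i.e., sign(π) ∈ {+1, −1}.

Orbit of 232 under x↦184x: [232, 156, 235, 22, 275, 179, 8]… (length divides ord_343(184)).
7 cycles of lengths [147, 147, 21, 21, 3, 3, 1].
Σ(ℓ_i−1) = 343−7 = 336; sign = (−1)^336 = +1.

+1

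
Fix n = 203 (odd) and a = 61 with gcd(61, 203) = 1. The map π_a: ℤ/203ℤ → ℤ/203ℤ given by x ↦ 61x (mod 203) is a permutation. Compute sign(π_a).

Start at x=53: 53 → 188 → 100 → 10 → 1 → 61 → 67 → … (one orbit).
Cycle lengths of π_61 on ℤ/203ℤ: [84, 84, 28, 6, 1]; 5 cycles in total.
5 cycles on 203: each ℓ→(−1)^(ℓ−1), product (−1)^198 = +1.
(61|203)_J = +1 (Zolotarev's lemma cross-check).

+1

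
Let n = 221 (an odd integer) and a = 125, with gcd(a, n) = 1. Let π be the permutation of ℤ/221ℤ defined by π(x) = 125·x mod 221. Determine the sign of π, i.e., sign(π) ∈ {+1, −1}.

Trace 118: π^k(118) = [118, 164, 168, 5, 183, 112, 77] for k=0..6.
Cycle type of π: 16×13 + 4×3 + 1; total 17 cycles.
17 cycles on 221: each ℓ→(−1)^(ℓ−1), product (−1)^204 = +1.

+1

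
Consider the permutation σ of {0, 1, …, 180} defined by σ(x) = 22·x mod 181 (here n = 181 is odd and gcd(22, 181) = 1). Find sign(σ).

Orbit of 150 under x↦22x: [150, 42, 19, 56, 146, 135, 74]… (length divides ord_181(22)).
Decompose π into cycles: lengths [20, 20, 20, 20, 20, 20, 20, 20, 20, 1] (10 cycles, including the fixed point 0).
Σ(ℓ_i−1) = 181−10 = 171; sign = (−1)^171 = -1.
The Jacobi symbol (22|181) = -1 (Zolotarev) agrees.

-1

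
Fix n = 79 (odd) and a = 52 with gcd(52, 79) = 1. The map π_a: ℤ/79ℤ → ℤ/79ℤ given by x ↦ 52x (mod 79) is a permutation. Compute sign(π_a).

+1

Trace 18: π^k(18) = [18, 67, 8, 21, 65, 62, 64] for k=0..6.
π_52 has 7 disjoint cycles with lengths [13, 13, 13, 13, 13, 13, 1] on {0,…,78}.
n − c = 79 − 7 = 72; sign = (−1)^72 = +1.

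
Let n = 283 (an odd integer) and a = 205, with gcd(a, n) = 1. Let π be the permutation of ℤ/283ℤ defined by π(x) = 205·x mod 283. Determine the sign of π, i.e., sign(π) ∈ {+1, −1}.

-1

Trace 27: π^k(27) = [27, 158, 128, 204, 219, 181, 32] for k=0..6.
The orbit structure of x ↦ 205x mod 283: 4 orbits of sizes [94, 94, 94, 1].
sign(π) = (−1)^{n − #cycles} = (−1)^{283−4} = (−1)^279 = -1.
Check: (205/283) = -1 by Zolotarev.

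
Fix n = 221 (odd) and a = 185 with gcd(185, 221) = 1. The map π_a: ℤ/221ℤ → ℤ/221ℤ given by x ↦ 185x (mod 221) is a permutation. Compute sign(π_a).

Orbit of 42 under x↦185x: [42, 35, 66, 55, 9, 118, 172]… (length divides ord_221(185)).
π_185 has 15 disjoint cycles with lengths [24, 24, 24, 24, 24, 24, 24, 24, 8, 8, 3, 3, 3, 3, 1] on {0,…,220}.
221 − 15 = 206 transpositions; sign(π) = (−1)^206 = +1.
Via Zolotarev, sign(π_{185}) = (185|221) = +1.

+1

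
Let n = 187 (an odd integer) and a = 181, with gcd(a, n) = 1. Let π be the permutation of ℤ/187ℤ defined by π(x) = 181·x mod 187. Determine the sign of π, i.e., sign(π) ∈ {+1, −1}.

-1

Trace 135: π^k(135) = [135, 125, 185, 12, 115, 58, 26] for k=0..6.
6 cycles of lengths [80, 80, 16, 5, 5, 1].
sign(π) = (−1)^{n − #cycles} = (−1)^{187−6} = (−1)^181 = -1.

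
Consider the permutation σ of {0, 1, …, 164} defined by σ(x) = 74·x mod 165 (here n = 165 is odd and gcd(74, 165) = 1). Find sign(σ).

+1

Orbit of 74 under x↦74x: [74, 31, 149, 136, 164, 91, 134]… (length divides ord_165(74)).
23 cycles of lengths [10, 10, 10, 10, 10, 10, 10, 10, 10, 10, 10, 10, 10, 10, 10, 2, 2, 2, 2, 2, 2, 2, 1].
23 cycles on 165: each ℓ→(−1)^(ℓ−1), product (−1)^142 = +1.
The Jacobi symbol (74|165) = +1 (Zolotarev) agrees.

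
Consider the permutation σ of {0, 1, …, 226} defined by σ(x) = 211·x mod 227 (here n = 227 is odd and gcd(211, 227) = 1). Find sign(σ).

Start at x=57: 57 → 223 → 64 → 111 → 40 → 41 → 25 → … (one orbit).
Cycle type of π: 226 + 1; total 2 cycles.
sign(π) = (−1)^{n − #cycles} = (−1)^{227−2} = (−1)^225 = -1.

-1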